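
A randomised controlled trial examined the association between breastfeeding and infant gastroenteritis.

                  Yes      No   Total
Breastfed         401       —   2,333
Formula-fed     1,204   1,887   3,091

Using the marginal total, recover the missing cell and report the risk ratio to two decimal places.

The missing cell is in the exposed row: 2333 − 401 = 1932.
So a = 401, b = 1932, c = 1204, d = 1887.
RR = [a/(a+b)] / [c/(c+d)] = (401/2333) / (1204/3091) = 0.17188/0.38952 = 0.44127

0.44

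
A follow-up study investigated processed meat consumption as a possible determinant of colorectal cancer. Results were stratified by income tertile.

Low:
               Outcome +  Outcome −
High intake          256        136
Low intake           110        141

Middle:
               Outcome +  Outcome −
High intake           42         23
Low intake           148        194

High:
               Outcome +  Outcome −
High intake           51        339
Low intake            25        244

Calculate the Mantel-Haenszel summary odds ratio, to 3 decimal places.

OR_MH = Σ(aᵢdᵢ/nᵢ) / Σ(bᵢcᵢ/nᵢ), where nᵢ is the stratum total.
Stratum 1 (Low): n = 643; a·d/n = 256·141/643 = 56.1369; b·c/n = 136·110/643 = 23.2659
Stratum 2 (Middle): n = 407; a·d/n = 42·194/407 = 20.0197; b·c/n = 23·148/407 = 8.3636
Stratum 3 (High): n = 659; a·d/n = 51·244/659 = 18.8832; b·c/n = 339·25/659 = 12.8604
OR_MH = (56.1369 + 20.0197 + 18.8832) / (23.2659 + 8.3636 + 12.8604) = 95.0397 / 44.4900 = 2.13620

2.136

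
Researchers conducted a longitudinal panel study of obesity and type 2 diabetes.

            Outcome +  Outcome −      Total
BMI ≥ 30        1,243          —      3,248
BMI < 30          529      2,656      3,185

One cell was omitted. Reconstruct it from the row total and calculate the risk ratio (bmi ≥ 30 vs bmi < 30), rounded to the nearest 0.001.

The missing cell is in the exposed row: 3248 − 1243 = 2005.
So a = 1243, b = 2005, c = 529, d = 2656.
RR = [a/(a+b)] / [c/(c+d)] = (1243/3248) / (529/3185) = 0.38270/0.16609 = 2.30414

2.304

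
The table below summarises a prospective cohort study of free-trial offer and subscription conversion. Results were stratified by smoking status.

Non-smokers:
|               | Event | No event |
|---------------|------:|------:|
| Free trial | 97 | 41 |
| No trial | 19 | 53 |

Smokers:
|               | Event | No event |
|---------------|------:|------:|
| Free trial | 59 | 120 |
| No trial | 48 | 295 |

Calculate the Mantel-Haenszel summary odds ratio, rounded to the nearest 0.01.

OR_MH = Σ(aᵢdᵢ/nᵢ) / Σ(bᵢcᵢ/nᵢ), where nᵢ is the stratum total.
Stratum 1 (Non-smokers): n = 210; a·d/n = 97·53/210 = 24.4810; b·c/n = 41·19/210 = 3.7095
Stratum 2 (Smokers): n = 522; a·d/n = 59·295/522 = 33.3429; b·c/n = 120·48/522 = 11.0345
OR_MH = (24.4810 + 33.3429) / (3.7095 + 11.0345) = 57.8239 / 14.7440 = 3.92186

3.92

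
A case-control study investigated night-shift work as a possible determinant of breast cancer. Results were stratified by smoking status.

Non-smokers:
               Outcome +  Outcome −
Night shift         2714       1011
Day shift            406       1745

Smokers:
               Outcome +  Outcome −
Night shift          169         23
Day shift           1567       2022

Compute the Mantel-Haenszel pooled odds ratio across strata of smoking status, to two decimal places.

OR_MH = Σ(aᵢdᵢ/nᵢ) / Σ(bᵢcᵢ/nᵢ), where nᵢ is the stratum total.
Stratum 1 (Non-smokers): n = 5876; a·d/n = 2714·1745/5876 = 805.9786; b·c/n = 1011·406/5876 = 69.8547
Stratum 2 (Smokers): n = 3781; a·d/n = 169·2022/3781 = 90.3777; b·c/n = 23·1567/3781 = 9.5321
OR_MH = (805.9786 + 90.3777) / (69.8547 + 9.5321) = 896.3562 / 79.3868 = 11.29100

11.29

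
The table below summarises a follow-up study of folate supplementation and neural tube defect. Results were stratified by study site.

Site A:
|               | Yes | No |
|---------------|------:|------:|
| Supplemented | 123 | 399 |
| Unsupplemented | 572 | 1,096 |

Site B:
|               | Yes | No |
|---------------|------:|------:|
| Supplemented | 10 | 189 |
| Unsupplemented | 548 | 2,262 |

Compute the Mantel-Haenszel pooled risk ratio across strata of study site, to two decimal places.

RR_MH = Σ(aᵢ·n₀ᵢ/nᵢ) / Σ(cᵢ·n₁ᵢ/nᵢ), with n₁ᵢ = aᵢ+bᵢ (exposed), n₀ᵢ = cᵢ+dᵢ (unexposed), nᵢ = n₁ᵢ+n₀ᵢ.
Stratum 1 (Site A): n₁ = 522, n₀ = 1668, n = 2190; a·n₀/n = 123·1668/2190 = 93.6822; c·n₁/n = 572·522/2190 = 136.3397
Stratum 2 (Site B): n₁ = 199, n₀ = 2810, n = 3009; a·n₀/n = 10·2810/3009 = 9.3387; c·n₁/n = 548·199/3009 = 36.2419
RR_MH = (93.6822 + 9.3387) / (136.3397 + 36.2419) = 103.0208 / 172.5817 = 0.59694

0.60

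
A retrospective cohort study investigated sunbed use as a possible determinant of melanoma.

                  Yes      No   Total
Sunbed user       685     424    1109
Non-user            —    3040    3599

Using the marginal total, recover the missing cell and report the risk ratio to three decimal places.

3.977

The missing cell is in the unexposed row: 3599 − 3040 = 559.
So a = 685, b = 424, c = 559, d = 3040.
RR = [a/(a+b)] / [c/(c+d)] = (685/1109) / (559/3599) = 0.61767/0.15532 = 3.97676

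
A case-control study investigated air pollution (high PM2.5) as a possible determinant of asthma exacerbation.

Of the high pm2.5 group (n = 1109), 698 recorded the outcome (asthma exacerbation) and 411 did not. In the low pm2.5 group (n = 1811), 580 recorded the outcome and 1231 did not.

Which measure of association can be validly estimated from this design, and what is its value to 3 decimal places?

From the description: a = 698, b = 411, c = 580, d = 1231.
This is a case-control study: participants were sampled on outcome status, so risks in the source population cannot be estimated directly — relative risk is not valid here. The odds ratio is the appropriate measure.
OR = (a·d)/(b·c) = (698 × 1231) / (411 × 580) = 859238 / 238380 = 3.60449

3.604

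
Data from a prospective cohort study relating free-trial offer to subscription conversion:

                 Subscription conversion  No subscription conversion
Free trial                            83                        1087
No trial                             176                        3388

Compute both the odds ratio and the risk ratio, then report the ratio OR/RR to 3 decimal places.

Cells: a = 83, b = 1087, c = 176, d = 3388.
OR = (83·3388)/(1087·176) = 281204/191312 = 1.46987
Risk in exposed = 83/1170 = 0.07094; risk in unexposed = 176/3564 = 0.04938; RR = 1.43654
OR/RR = 1.46987 / 1.43654 = 1.02320
The outcome is rare in both groups, so OR ≈ RR (ratio near 1).

1.023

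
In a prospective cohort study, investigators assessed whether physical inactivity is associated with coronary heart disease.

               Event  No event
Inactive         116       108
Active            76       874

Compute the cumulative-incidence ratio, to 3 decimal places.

Cells: a = 116, b = 108, c = 76, d = 874.
Risk in exposed = 116/224 = 0.51786; risk in unexposed = 76/950 = 0.08000.
RR = 0.51786 / 0.08000 = 6.47321
The risk among the exposed is 6.47 times that among the unexposed.

6.473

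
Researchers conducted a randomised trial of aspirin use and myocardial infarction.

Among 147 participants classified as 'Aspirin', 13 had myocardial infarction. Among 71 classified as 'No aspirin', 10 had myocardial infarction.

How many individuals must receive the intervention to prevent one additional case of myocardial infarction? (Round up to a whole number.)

20

Risk in treated group = 13/147 = 0.08844; risk in control = 10/71 = 0.14085.
Absolute risk reduction = 0.14085 − 0.08844 = 0.05241
NNT = 1 / ARR = 1 / 0.05241 = 19.080 → round up → 20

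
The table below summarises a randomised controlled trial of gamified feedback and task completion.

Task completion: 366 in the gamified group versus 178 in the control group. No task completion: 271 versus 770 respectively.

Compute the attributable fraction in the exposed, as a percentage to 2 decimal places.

From the description: a = 366, b = 271, c = 178, d = 770.
Risk in exposed = 366/637 = 0.57457; risk in unexposed = 178/948 = 0.18776.
RR = 0.57457/0.18776 = 3.06006
AR% = (RR − 1)/RR × 100 = (3.06006 − 1)/3.06006 × 100 = 67.3209%

67.32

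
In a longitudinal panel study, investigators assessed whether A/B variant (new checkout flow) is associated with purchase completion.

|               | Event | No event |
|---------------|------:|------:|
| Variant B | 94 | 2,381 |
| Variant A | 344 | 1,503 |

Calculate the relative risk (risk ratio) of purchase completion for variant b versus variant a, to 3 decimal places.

Cells: a = 94, b = 2381, c = 344, d = 1503.
Risk in exposed = 94/2475 = 0.03798; risk in unexposed = 344/1847 = 0.18625.
RR = 0.03798 / 0.18625 = 0.20392
The risk is 80% lower among the exposed than among the unexposed.

0.204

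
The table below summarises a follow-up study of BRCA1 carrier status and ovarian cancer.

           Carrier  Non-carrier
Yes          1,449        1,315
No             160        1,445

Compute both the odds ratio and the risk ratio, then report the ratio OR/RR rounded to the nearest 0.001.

5.265

Reading the table with exposure as columns: a = 1449 (Carrier, case), b = 160 (Carrier, non-case), c = 1315 (Non-carrier, case), d = 1445.
OR = (1449·1445)/(160·1315) = 2093805/210400 = 9.95154
Risk in exposed = 1449/1609 = 0.90056; risk in unexposed = 1315/2760 = 0.47645; RR = 1.89015
OR/RR = 9.95154 / 1.89015 = 5.26496
The outcome is not rare, so the OR lies further from 1 than the RR.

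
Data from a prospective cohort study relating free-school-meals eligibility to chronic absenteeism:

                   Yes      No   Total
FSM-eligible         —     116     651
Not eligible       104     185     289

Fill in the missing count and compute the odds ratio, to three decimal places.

8.204

The missing cell is in the exposed row: 651 − 116 = 535.
So a = 535, b = 116, c = 104, d = 185.
OR = (a·d)/(b·c) = (535 × 185) / (116 × 104) = 98975 / 12064 = 8.20416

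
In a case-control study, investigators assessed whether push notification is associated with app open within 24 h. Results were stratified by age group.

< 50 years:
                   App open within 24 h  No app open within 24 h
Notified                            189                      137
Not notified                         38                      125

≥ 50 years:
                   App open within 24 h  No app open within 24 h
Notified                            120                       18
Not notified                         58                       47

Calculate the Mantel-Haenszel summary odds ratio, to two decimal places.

OR_MH = Σ(aᵢdᵢ/nᵢ) / Σ(bᵢcᵢ/nᵢ), where nᵢ is the stratum total.
Stratum 1 (< 50 years): n = 489; a·d/n = 189·125/489 = 48.3129; b·c/n = 137·38/489 = 10.6462
Stratum 2 (≥ 50 years): n = 243; a·d/n = 120·47/243 = 23.2099; b·c/n = 18·58/243 = 4.2963
OR_MH = (48.3129 + 23.2099) / (10.6462 + 4.2963) = 71.5228 / 14.9425 = 4.78653

4.79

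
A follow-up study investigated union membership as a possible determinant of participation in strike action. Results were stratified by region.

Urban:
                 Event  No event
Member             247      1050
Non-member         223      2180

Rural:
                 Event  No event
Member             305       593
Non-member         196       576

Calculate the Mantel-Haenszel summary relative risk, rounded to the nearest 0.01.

RR_MH = Σ(aᵢ·n₀ᵢ/nᵢ) / Σ(cᵢ·n₁ᵢ/nᵢ), with n₁ᵢ = aᵢ+bᵢ (exposed), n₀ᵢ = cᵢ+dᵢ (unexposed), nᵢ = n₁ᵢ+n₀ᵢ.
Stratum 1 (Urban): n₁ = 1297, n₀ = 2403, n = 3700; a·n₀/n = 247·2403/3700 = 160.4165; c·n₁/n = 223·1297/3700 = 78.1705
Stratum 2 (Rural): n₁ = 898, n₀ = 772, n = 1670; a·n₀/n = 305·772/1670 = 140.9940; c·n₁/n = 196·898/1670 = 105.3940
RR_MH = (160.4165 + 140.9940) / (78.1705 + 105.3940) = 301.4105 / 183.5646 = 1.64199

1.64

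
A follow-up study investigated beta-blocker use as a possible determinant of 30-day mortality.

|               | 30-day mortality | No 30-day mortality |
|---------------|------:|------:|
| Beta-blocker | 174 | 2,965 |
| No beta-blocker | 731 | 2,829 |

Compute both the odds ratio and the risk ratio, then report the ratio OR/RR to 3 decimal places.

Cells: a = 174, b = 2965, c = 731, d = 2829.
OR = (174·2829)/(2965·731) = 492246/2167415 = 0.22711
Risk in exposed = 174/3139 = 0.05543; risk in unexposed = 731/3560 = 0.20534; RR = 0.26995
OR/RR = 0.22711 / 0.26995 = 0.84130
The outcome is not rare, so the OR lies further from 1 than the RR.

0.841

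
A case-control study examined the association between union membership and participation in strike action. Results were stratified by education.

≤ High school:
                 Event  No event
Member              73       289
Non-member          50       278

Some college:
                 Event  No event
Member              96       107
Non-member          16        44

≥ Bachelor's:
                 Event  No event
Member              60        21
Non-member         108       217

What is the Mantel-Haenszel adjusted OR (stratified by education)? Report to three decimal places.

OR_MH = Σ(aᵢdᵢ/nᵢ) / Σ(bᵢcᵢ/nᵢ), where nᵢ is the stratum total.
Stratum 1 (≤ High school): n = 690; a·d/n = 73·278/690 = 29.4116; b·c/n = 289·50/690 = 20.9420
Stratum 2 (Some college): n = 263; a·d/n = 96·44/263 = 16.0608; b·c/n = 107·16/263 = 6.5095
Stratum 3 (≥ Bachelor's): n = 406; a·d/n = 60·217/406 = 32.0690; b·c/n = 21·108/406 = 5.5862
OR_MH = (29.4116 + 16.0608 + 32.0690) / (20.9420 + 6.5095 + 5.5862) = 77.5414 / 33.0377 = 2.34705

2.347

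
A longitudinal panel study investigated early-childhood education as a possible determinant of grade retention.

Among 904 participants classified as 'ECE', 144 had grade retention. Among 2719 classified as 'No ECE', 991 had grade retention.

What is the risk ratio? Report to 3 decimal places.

0.437

From the description: a = 144, b = 760, c = 991, d = 1728.
Risk in exposed = 144/904 = 0.15929; risk in unexposed = 991/2719 = 0.36447.
RR = 0.15929 / 0.36447 = 0.43705
The risk is 56% lower among the exposed than among the unexposed.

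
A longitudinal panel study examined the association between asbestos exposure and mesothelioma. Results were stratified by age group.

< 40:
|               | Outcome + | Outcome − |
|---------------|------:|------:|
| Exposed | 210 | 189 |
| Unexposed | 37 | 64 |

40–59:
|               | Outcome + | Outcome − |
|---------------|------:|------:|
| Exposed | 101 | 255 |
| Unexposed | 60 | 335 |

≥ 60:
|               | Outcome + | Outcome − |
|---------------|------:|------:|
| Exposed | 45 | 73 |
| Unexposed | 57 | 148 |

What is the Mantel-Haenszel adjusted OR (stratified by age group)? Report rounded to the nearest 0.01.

1.96

OR_MH = Σ(aᵢdᵢ/nᵢ) / Σ(bᵢcᵢ/nᵢ), where nᵢ is the stratum total.
Stratum 1 (< 40): n = 500; a·d/n = 210·64/500 = 26.8800; b·c/n = 189·37/500 = 13.9860
Stratum 2 (40–59): n = 751; a·d/n = 101·335/751 = 45.0533; b·c/n = 255·60/751 = 20.3728
Stratum 3 (≥ 60): n = 323; a·d/n = 45·148/323 = 20.6192; b·c/n = 73·57/323 = 12.8824
OR_MH = (26.8800 + 45.0533 + 20.6192) / (13.9860 + 20.3728 + 12.8824) = 92.5525 / 47.2412 = 1.95915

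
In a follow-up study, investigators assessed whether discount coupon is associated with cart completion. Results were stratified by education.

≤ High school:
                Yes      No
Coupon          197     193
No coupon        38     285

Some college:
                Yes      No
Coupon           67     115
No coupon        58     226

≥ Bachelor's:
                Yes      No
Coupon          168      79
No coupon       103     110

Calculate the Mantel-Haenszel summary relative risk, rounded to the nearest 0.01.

RR_MH = Σ(aᵢ·n₀ᵢ/nᵢ) / Σ(cᵢ·n₁ᵢ/nᵢ), with n₁ᵢ = aᵢ+bᵢ (exposed), n₀ᵢ = cᵢ+dᵢ (unexposed), nᵢ = n₁ᵢ+n₀ᵢ.
Stratum 1 (≤ High school): n₁ = 390, n₀ = 323, n = 713; a·n₀/n = 197·323/713 = 89.2440; c·n₁/n = 38·390/713 = 20.7854
Stratum 2 (Some college): n₁ = 182, n₀ = 284, n = 466; a·n₀/n = 67·284/466 = 40.8326; c·n₁/n = 58·182/466 = 22.6524
Stratum 3 (≥ Bachelor's): n₁ = 247, n₀ = 213, n = 460; a·n₀/n = 168·213/460 = 77.7913; c·n₁/n = 103·247/460 = 55.3065
RR_MH = (89.2440 + 40.8326 + 77.7913) / (20.7854 + 22.6524 + 55.3065) = 207.8680 / 98.7443 = 2.10511

2.11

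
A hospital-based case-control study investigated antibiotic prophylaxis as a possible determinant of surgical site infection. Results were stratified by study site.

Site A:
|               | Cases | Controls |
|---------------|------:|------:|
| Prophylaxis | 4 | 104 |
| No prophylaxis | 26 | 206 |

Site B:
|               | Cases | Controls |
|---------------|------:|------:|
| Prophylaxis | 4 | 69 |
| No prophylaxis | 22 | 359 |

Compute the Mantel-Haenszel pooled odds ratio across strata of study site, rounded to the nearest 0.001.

OR_MH = Σ(aᵢdᵢ/nᵢ) / Σ(bᵢcᵢ/nᵢ), where nᵢ is the stratum total.
Stratum 1 (Site A): n = 340; a·d/n = 4·206/340 = 2.4235; b·c/n = 104·26/340 = 7.9529
Stratum 2 (Site B): n = 454; a·d/n = 4·359/454 = 3.1630; b·c/n = 69·22/454 = 3.3436
OR_MH = (2.4235 + 3.1630) / (7.9529 + 3.3436) = 5.5865 / 11.2966 = 0.49453

0.495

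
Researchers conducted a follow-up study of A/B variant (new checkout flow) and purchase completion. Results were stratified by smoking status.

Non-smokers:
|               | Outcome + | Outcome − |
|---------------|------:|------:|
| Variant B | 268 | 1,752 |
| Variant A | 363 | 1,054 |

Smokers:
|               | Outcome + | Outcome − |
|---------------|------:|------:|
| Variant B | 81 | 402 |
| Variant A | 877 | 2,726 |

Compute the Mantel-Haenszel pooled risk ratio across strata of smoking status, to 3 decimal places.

RR_MH = Σ(aᵢ·n₀ᵢ/nᵢ) / Σ(cᵢ·n₁ᵢ/nᵢ), with n₁ᵢ = aᵢ+bᵢ (exposed), n₀ᵢ = cᵢ+dᵢ (unexposed), nᵢ = n₁ᵢ+n₀ᵢ.
Stratum 1 (Non-smokers): n₁ = 2020, n₀ = 1417, n = 3437; a·n₀/n = 268·1417/3437 = 110.4905; c·n₁/n = 363·2020/3437 = 213.3430
Stratum 2 (Smokers): n₁ = 483, n₀ = 3603, n = 4086; a·n₀/n = 81·3603/4086 = 71.4251; c·n₁/n = 877·483/4086 = 103.6689
RR_MH = (110.4905 + 71.4251) / (213.3430 + 103.6689) = 181.9157 / 317.0119 = 0.57384

0.574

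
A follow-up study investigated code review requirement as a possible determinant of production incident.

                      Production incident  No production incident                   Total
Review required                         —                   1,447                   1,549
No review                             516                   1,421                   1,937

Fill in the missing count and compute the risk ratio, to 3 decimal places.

The missing cell is in the exposed row: 1549 − 1447 = 102.
So a = 102, b = 1447, c = 516, d = 1421.
RR = [a/(a+b)] / [c/(c+d)] = (102/1549) / (516/1937) = 0.06585/0.26639 = 0.24719

0.247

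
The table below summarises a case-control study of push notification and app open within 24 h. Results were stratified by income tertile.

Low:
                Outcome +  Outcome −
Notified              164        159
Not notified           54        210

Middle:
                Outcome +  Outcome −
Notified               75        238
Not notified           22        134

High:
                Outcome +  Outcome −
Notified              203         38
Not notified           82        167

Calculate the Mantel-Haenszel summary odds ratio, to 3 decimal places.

OR_MH = Σ(aᵢdᵢ/nᵢ) / Σ(bᵢcᵢ/nᵢ), where nᵢ is the stratum total.
Stratum 1 (Low): n = 587; a·d/n = 164·210/587 = 58.6712; b·c/n = 159·54/587 = 14.6269
Stratum 2 (Middle): n = 469; a·d/n = 75·134/469 = 21.4286; b·c/n = 238·22/469 = 11.1642
Stratum 3 (High): n = 490; a·d/n = 203·167/490 = 69.1857; b·c/n = 38·82/490 = 6.3592
OR_MH = (58.6712 + 21.4286 + 69.1857) / (14.6269 + 11.1642 + 6.3592) = 149.2855 / 32.1503 = 4.64337

4.643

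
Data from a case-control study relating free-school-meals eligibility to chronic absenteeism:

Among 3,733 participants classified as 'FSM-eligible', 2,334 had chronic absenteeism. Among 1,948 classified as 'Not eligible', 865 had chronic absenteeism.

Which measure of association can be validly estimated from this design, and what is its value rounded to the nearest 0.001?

From the description: a = 2334, b = 1399, c = 865, d = 1083.
This is a case-control study: participants were sampled on outcome status, so risks in the source population cannot be estimated directly — relative risk is not valid here. The odds ratio is the appropriate measure.
OR = (a·d)/(b·c) = (2334 × 1083) / (1399 × 865) = 2527722 / 1210135 = 2.08879

2.089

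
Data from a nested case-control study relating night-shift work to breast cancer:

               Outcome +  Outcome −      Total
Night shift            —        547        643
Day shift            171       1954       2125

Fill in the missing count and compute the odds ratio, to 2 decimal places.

2.01

The missing cell is in the exposed row: 643 − 547 = 96.
So a = 96, b = 547, c = 171, d = 1954.
OR = (a·d)/(b·c) = (96 × 1954) / (547 × 171) = 187584 / 93537 = 2.00545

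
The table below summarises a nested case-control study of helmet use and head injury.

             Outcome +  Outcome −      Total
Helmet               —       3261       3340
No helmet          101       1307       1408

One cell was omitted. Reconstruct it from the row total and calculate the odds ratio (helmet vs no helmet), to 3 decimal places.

0.313

The missing cell is in the exposed row: 3340 − 3261 = 79.
So a = 79, b = 3261, c = 101, d = 1307.
OR = (a·d)/(b·c) = (79 × 1307) / (3261 × 101) = 103253 / 329361 = 0.31349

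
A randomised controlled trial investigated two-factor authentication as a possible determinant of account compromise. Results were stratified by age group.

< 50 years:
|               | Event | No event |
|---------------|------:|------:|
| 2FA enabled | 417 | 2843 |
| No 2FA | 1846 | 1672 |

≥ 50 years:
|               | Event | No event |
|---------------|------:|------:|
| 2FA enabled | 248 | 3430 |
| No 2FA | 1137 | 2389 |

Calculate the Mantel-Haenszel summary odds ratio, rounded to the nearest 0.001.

0.141

OR_MH = Σ(aᵢdᵢ/nᵢ) / Σ(bᵢcᵢ/nᵢ), where nᵢ is the stratum total.
Stratum 1 (< 50 years): n = 6778; a·d/n = 417·1672/6778 = 102.8657; b·c/n = 2843·1846/6778 = 774.2960
Stratum 2 (≥ 50 years): n = 7204; a·d/n = 248·2389/7204 = 82.2421; b·c/n = 3430·1137/7204 = 541.3534
OR_MH = (102.8657 + 82.2421) / (774.2960 + 541.3534) = 185.1078 / 1315.6494 = 0.14070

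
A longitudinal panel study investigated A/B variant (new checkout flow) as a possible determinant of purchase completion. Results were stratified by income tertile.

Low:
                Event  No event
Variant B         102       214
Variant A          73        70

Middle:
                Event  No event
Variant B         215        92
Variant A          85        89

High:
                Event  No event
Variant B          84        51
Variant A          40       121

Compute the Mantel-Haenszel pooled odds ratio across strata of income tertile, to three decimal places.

1.568

OR_MH = Σ(aᵢdᵢ/nᵢ) / Σ(bᵢcᵢ/nᵢ), where nᵢ is the stratum total.
Stratum 1 (Low): n = 459; a·d/n = 102·70/459 = 15.5556; b·c/n = 214·73/459 = 34.0349
Stratum 2 (Middle): n = 481; a·d/n = 215·89/481 = 39.7817; b·c/n = 92·85/481 = 16.2578
Stratum 3 (High): n = 296; a·d/n = 84·121/296 = 34.3378; b·c/n = 51·40/296 = 6.8919
OR_MH = (15.5556 + 39.7817 + 34.3378) / (34.0349 + 16.2578 + 6.8919) = 89.6751 / 57.1845 = 1.56817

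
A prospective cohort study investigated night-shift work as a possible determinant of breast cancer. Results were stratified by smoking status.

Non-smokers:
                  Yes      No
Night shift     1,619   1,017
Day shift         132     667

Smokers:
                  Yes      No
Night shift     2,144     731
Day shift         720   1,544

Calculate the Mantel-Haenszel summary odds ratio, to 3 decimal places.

OR_MH = Σ(aᵢdᵢ/nᵢ) / Σ(bᵢcᵢ/nᵢ), where nᵢ is the stratum total.
Stratum 1 (Non-smokers): n = 3435; a·d/n = 1619·667/3435 = 314.3735; b·c/n = 1017·132/3435 = 39.0812
Stratum 2 (Smokers): n = 5139; a·d/n = 2144·1544/5139 = 644.1596; b·c/n = 731·720/5139 = 102.4168
OR_MH = (314.3735 + 644.1596) / (39.0812 + 102.4168) = 958.5331 / 141.4980 = 6.77418

6.774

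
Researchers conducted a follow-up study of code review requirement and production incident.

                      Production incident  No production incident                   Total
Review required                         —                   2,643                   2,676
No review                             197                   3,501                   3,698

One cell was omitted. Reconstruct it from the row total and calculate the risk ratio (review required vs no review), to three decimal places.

The missing cell is in the exposed row: 2676 − 2643 = 33.
So a = 33, b = 2643, c = 197, d = 3501.
RR = [a/(a+b)] / [c/(c+d)] = (33/2676) / (197/3698) = 0.01233/0.05327 = 0.23149

0.231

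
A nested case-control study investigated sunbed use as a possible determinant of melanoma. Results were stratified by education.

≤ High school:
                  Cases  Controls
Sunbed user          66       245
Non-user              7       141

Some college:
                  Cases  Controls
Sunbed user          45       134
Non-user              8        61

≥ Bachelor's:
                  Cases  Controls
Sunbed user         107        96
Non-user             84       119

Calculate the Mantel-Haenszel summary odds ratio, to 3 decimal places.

OR_MH = Σ(aᵢdᵢ/nᵢ) / Σ(bᵢcᵢ/nᵢ), where nᵢ is the stratum total.
Stratum 1 (≤ High school): n = 459; a·d/n = 66·141/459 = 20.2745; b·c/n = 245·7/459 = 3.7364
Stratum 2 (Some college): n = 248; a·d/n = 45·61/248 = 11.0685; b·c/n = 134·8/248 = 4.3226
Stratum 3 (≥ Bachelor's): n = 406; a·d/n = 107·119/406 = 31.3621; b·c/n = 96·84/406 = 19.8621
OR_MH = (20.2745 + 11.0685 + 31.3621) / (3.7364 + 4.3226 + 19.8621) = 62.7051 / 27.9210 = 2.24580

2.246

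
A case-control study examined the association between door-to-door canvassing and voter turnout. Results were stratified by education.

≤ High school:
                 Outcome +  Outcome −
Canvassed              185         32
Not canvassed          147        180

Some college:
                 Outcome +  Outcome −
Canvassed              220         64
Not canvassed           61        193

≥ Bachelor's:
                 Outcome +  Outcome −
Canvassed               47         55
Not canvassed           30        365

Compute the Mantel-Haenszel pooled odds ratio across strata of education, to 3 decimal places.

OR_MH = Σ(aᵢdᵢ/nᵢ) / Σ(bᵢcᵢ/nᵢ), where nᵢ is the stratum total.
Stratum 1 (≤ High school): n = 544; a·d/n = 185·180/544 = 61.2132; b·c/n = 32·147/544 = 8.6471
Stratum 2 (Some college): n = 538; a·d/n = 220·193/538 = 78.9219; b·c/n = 64·61/538 = 7.2565
Stratum 3 (≥ Bachelor's): n = 497; a·d/n = 47·365/497 = 34.5171; b·c/n = 55·30/497 = 3.3199
OR_MH = (61.2132 + 78.9219 + 34.5171) / (8.6471 + 7.2565 + 3.3199) = 174.6523 / 19.2235 = 9.08536

9.085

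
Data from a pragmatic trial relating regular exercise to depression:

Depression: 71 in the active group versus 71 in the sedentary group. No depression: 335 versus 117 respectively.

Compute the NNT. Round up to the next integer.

5

Risk in treated group = 71/406 = 0.17488; risk in control = 71/188 = 0.37766.
Absolute risk reduction = 0.37766 − 0.17488 = 0.20278
NNT = 1 / ARR = 1 / 0.20278 = 4.931 → round up → 5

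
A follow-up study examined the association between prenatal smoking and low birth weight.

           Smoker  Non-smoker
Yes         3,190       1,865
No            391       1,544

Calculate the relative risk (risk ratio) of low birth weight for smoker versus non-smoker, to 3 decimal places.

Reading the table with exposure as columns: a = 3190 (Smoker, case), b = 391 (Smoker, non-case), c = 1865 (Non-smoker, case), d = 1544.
Risk in exposed = 3190/3581 = 0.89081; risk in unexposed = 1865/3409 = 0.54708.
RR = 0.89081 / 0.54708 = 1.62830
The risk among the exposed is 1.63 times that among the unexposed.

1.628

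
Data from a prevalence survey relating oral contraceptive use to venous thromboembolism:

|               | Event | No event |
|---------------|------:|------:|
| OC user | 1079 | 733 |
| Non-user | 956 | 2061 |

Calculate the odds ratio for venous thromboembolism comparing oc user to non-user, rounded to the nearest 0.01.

3.17

Cells: a = 1079, b = 733, c = 956, d = 2061.
OR = (a·d)/(b·c) = (1079 × 2061) / (733 × 956) = 2223819 / 700748 = 3.17349
The odds of venous thromboembolism are about 3.17 times as high in the oc user group.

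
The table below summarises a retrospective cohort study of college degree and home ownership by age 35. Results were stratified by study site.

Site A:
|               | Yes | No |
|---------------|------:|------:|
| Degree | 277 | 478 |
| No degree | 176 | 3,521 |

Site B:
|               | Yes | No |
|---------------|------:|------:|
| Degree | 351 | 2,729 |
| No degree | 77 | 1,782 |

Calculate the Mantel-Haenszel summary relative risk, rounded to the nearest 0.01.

RR_MH = Σ(aᵢ·n₀ᵢ/nᵢ) / Σ(cᵢ·n₁ᵢ/nᵢ), with n₁ᵢ = aᵢ+bᵢ (exposed), n₀ᵢ = cᵢ+dᵢ (unexposed), nᵢ = n₁ᵢ+n₀ᵢ.
Stratum 1 (Site A): n₁ = 755, n₀ = 3697, n = 4452; a·n₀/n = 277·3697/4452 = 230.0245; c·n₁/n = 176·755/4452 = 29.8473
Stratum 2 (Site B): n₁ = 3080, n₀ = 1859, n = 4939; a·n₀/n = 351·1859/4939 = 132.1136; c·n₁/n = 77·3080/4939 = 48.0178
RR_MH = (230.0245 + 132.1136) / (29.8473 + 48.0178) = 362.1381 / 77.8651 = 4.65084

4.65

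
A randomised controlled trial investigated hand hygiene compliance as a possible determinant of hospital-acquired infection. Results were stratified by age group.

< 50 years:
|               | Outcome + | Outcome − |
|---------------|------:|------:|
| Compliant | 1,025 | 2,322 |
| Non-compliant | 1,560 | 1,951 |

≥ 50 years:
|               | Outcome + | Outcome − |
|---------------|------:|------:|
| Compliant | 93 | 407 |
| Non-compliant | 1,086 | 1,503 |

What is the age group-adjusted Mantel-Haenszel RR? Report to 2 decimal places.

0.64

RR_MH = Σ(aᵢ·n₀ᵢ/nᵢ) / Σ(cᵢ·n₁ᵢ/nᵢ), with n₁ᵢ = aᵢ+bᵢ (exposed), n₀ᵢ = cᵢ+dᵢ (unexposed), nᵢ = n₁ᵢ+n₀ᵢ.
Stratum 1 (< 50 years): n₁ = 3347, n₀ = 3511, n = 6858; a·n₀/n = 1025·3511/6858 = 524.7558; c·n₁/n = 1560·3347/6858 = 761.3473
Stratum 2 (≥ 50 years): n₁ = 500, n₀ = 2589, n = 3089; a·n₀/n = 93·2589/3089 = 77.9466; c·n₁/n = 1086·500/3089 = 175.7850
RR_MH = (524.7558 + 77.9466) / (761.3473 + 175.7850) = 602.7023 / 937.1324 = 0.64313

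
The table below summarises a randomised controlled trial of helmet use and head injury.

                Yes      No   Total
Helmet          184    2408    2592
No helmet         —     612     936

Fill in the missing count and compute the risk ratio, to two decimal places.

0.21

The missing cell is in the unexposed row: 936 − 612 = 324.
So a = 184, b = 2408, c = 324, d = 612.
RR = [a/(a+b)] / [c/(c+d)] = (184/2592) / (324/936) = 0.07099/0.34615 = 0.20508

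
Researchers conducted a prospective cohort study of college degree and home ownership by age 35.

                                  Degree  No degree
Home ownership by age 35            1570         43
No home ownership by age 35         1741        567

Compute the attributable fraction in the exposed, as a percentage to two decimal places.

Reading the table with exposure as columns: a = 1570 (Degree, case), b = 1741 (Degree, non-case), c = 43 (No degree, case), d = 567.
Risk in exposed = 1570/3311 = 0.47418; risk in unexposed = 43/610 = 0.07049.
RR = 0.47418/0.07049 = 6.72670
AR% = (RR − 1)/RR × 100 = (6.72670 − 1)/6.72670 × 100 = 85.1339%

85.13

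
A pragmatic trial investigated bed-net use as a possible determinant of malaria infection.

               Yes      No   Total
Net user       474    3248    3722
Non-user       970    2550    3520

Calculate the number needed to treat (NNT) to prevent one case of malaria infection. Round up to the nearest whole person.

7

Risk in treated group = 474/3722 = 0.12735; risk in control = 970/3520 = 0.27557.
Absolute risk reduction = 0.27557 − 0.12735 = 0.14822
NNT = 1 / ARR = 1 / 0.14822 = 6.747 → round up → 7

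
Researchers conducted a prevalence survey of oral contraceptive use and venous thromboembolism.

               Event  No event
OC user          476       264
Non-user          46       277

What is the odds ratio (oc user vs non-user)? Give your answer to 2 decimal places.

Cells: a = 476, b = 264, c = 46, d = 277.
OR = (a·d)/(b·c) = (476 × 277) / (264 × 46) = 131852 / 12144 = 10.85738
The odds of venous thromboembolism are about 10.86 times as high in the oc user group.

10.86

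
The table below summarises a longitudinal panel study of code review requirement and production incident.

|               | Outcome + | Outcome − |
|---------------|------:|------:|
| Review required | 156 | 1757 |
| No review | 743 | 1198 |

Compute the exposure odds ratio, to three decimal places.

Cells: a = 156, b = 1757, c = 743, d = 1198.
OR = (a·d)/(b·c) = (156 × 1198) / (1757 × 743) = 186888 / 1305451 = 0.14316
Exposure is associated with lower odds of production incident (OR = 0.14 < 1).

0.143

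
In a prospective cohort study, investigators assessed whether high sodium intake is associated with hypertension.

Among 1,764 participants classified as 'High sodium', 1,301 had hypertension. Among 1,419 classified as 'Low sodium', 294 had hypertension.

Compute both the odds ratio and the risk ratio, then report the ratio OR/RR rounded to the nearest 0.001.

From the description: a = 1301, b = 463, c = 294, d = 1125.
OR = (1301·1125)/(463·294) = 1463625/136122 = 10.75230
Risk in exposed = 1301/1764 = 0.73753; risk in unexposed = 294/1419 = 0.20719; RR = 3.55970
OR/RR = 10.75230 / 3.55970 = 3.02056
The outcome is not rare, so the OR lies further from 1 than the RR.

3.021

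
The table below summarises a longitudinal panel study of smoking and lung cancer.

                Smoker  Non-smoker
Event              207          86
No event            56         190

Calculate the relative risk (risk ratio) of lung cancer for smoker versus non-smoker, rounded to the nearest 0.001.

Reading the table with exposure as columns: a = 207 (Smoker, case), b = 56 (Smoker, non-case), c = 86 (Non-smoker, case), d = 190.
Risk in exposed = 207/263 = 0.78707; risk in unexposed = 86/276 = 0.31159.
RR = 0.78707 / 0.31159 = 2.52595
The risk among the exposed is 2.53 times that among the unexposed.

2.526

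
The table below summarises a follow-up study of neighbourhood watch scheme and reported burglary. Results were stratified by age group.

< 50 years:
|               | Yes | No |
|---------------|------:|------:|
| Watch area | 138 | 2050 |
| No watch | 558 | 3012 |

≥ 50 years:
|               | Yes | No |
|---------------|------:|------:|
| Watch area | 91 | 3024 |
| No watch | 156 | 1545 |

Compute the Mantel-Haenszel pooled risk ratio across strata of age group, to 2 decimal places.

0.38

RR_MH = Σ(aᵢ·n₀ᵢ/nᵢ) / Σ(cᵢ·n₁ᵢ/nᵢ), with n₁ᵢ = aᵢ+bᵢ (exposed), n₀ᵢ = cᵢ+dᵢ (unexposed), nᵢ = n₁ᵢ+n₀ᵢ.
Stratum 1 (< 50 years): n₁ = 2188, n₀ = 3570, n = 5758; a·n₀/n = 138·3570/5758 = 85.5610; c·n₁/n = 558·2188/5758 = 212.0361
Stratum 2 (≥ 50 years): n₁ = 3115, n₀ = 1701, n = 4816; a·n₀/n = 91·1701/4816 = 32.1410; c·n₁/n = 156·3115/4816 = 100.9012
RR_MH = (85.5610 + 32.1410) / (212.0361 + 100.9012) = 117.7019 / 312.9373 = 0.37612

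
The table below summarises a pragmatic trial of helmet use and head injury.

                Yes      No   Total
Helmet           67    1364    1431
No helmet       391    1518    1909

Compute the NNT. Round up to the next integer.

Risk in treated group = 67/1431 = 0.04682; risk in control = 391/1909 = 0.20482.
Absolute risk reduction = 0.20482 − 0.04682 = 0.15800
NNT = 1 / ARR = 1 / 0.15800 = 6.329 → round up → 7

7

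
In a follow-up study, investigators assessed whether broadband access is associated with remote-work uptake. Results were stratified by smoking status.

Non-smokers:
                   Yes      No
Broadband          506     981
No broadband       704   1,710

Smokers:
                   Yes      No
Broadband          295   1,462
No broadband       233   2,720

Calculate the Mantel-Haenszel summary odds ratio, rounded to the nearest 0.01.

1.57

OR_MH = Σ(aᵢdᵢ/nᵢ) / Σ(bᵢcᵢ/nᵢ), where nᵢ is the stratum total.
Stratum 1 (Non-smokers): n = 3901; a·d/n = 506·1710/3901 = 221.8047; b·c/n = 981·704/3901 = 177.0377
Stratum 2 (Smokers): n = 4710; a·d/n = 295·2720/4710 = 170.3609; b·c/n = 1462·233/4710 = 72.3240
OR_MH = (221.8047 + 170.3609) / (177.0377 + 72.3240) = 392.1656 / 249.3617 = 1.57268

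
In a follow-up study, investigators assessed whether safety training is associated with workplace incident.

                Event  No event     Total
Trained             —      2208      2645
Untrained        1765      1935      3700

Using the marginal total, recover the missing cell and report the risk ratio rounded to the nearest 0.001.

The missing cell is in the exposed row: 2645 − 2208 = 437.
So a = 437, b = 2208, c = 1765, d = 1935.
RR = [a/(a+b)] / [c/(c+d)] = (437/2645) / (1765/3700) = 0.16522/0.47703 = 0.34635

0.346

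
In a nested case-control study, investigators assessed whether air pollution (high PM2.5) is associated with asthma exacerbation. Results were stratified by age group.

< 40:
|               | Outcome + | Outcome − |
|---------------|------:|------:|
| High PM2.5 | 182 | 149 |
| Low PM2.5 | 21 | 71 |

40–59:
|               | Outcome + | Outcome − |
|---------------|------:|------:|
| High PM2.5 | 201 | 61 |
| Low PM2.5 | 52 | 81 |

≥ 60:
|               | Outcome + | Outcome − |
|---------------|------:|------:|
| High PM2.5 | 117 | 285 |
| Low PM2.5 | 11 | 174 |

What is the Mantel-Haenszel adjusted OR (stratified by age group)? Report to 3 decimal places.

OR_MH = Σ(aᵢdᵢ/nᵢ) / Σ(bᵢcᵢ/nᵢ), where nᵢ is the stratum total.
Stratum 1 (< 40): n = 423; a·d/n = 182·71/423 = 30.5485; b·c/n = 149·21/423 = 7.3972
Stratum 2 (40–59): n = 395; a·d/n = 201·81/395 = 41.2177; b·c/n = 61·52/395 = 8.0304
Stratum 3 (≥ 60): n = 587; a·d/n = 117·174/587 = 34.6814; b·c/n = 285·11/587 = 5.3407
OR_MH = (30.5485 + 41.2177 + 34.6814) / (7.3972 + 8.0304 + 5.3407) = 106.4476 / 20.7683 = 5.12550

5.125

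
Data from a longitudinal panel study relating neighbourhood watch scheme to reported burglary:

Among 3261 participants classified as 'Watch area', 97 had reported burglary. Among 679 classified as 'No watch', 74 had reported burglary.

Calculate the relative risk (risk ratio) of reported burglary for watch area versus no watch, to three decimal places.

0.273

From the description: a = 97, b = 3164, c = 74, d = 605.
Risk in exposed = 97/3261 = 0.02975; risk in unexposed = 74/679 = 0.10898.
RR = 0.02975 / 0.10898 = 0.27293
The risk is 73% lower among the exposed than among the unexposed.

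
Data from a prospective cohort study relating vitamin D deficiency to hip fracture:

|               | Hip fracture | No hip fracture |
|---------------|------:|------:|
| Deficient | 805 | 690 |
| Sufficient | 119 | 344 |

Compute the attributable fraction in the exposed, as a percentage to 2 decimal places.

52.27

Cells: a = 805, b = 690, c = 119, d = 344.
Risk in exposed = 805/1495 = 0.53846; risk in unexposed = 119/463 = 0.25702.
RR = 0.53846/0.25702 = 2.09502
AR% = (RR − 1)/RR × 100 = (2.09502 − 1)/2.09502 × 100 = 52.2678%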